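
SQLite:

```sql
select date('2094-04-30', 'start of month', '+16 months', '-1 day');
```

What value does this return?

2095-07-31

`start of month` rewinds 2094-04-30 to 2094-04-01.
Adding +16 months to 2094-04-01 gives 2095-08-01.
Going back 1 day from 2095-08-01 reaches 2095-07-31 (last day of July, 31 days).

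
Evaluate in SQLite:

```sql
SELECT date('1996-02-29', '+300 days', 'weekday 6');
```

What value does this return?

1996-12-28

Applying '+300 days' to 1996-02-29: counting 300 days forward gives 1996-12-25.
`weekday 6` advances to the next Saturday; 1996-12-25 is a Wednesday, so it moves forward to 1996-12-28.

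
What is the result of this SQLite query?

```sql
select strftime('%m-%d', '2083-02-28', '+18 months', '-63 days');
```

06-26

First apply '+18 months', '-63 days': 2083-02-28 → 2084-06-26.
`%m-%d` extracts the month-day: 06-26.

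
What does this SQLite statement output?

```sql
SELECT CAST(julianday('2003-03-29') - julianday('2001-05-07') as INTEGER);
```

691

24 days remain in May 2001 after the 7th (31 − 7).
Full months from June 2001 through February 2003 contribute their day counts.
Then 29 days into March 2003.
Total: 24 + 30 + 31 + 31 + 30 + 31 + 30 + 31 + 31 + 28 + 31 + 30 + 31 + 30 + 31 + 31 + 30 + 31 + 30 + 31 + 31 + 28 + 29 = 691.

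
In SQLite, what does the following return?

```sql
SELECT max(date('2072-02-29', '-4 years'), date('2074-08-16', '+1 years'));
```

date('2072-02-29', '-4 years') → 2068-02-29.
date('2074-08-16', '+1 years') → 2075-08-16.
Later of the two is 2075-08-16.

2075-08-16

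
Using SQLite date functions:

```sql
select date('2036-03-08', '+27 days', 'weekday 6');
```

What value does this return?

2036-04-05

March 2036 has 31 days; 23 remain after the 8th, so 24 days reach 2036-04-01.
Advancing 3 more days within April lands on 2036-04-04.
`weekday 6` advances to the next Saturday; 2036-04-04 is a Friday, so it moves forward to 2036-04-05.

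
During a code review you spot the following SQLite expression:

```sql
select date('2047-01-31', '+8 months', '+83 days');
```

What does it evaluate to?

2047-12-23

Adding +8 months to 2047-01-31 targets 2047-09-31. September 2047 has only 30 days, so SQLite normalizes the 1-day overflow forward to 2047-10-01.
Applying '+83 days' to 2047-10-01: counting 83 days forward gives 2047-12-23.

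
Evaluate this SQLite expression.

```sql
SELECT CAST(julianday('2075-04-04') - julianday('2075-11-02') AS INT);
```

26 days remain in April 2075 after the 4th (30 − 4).
Full months from May 2075 through October 2075 contribute their day counts.
Then 2 days into November 2075.
Total: 26 + 31 + 30 + 31 + 31 + 30 + 31 + 2 = 212.
The subtraction is earlier − later, so the result is −212 → -212.

-212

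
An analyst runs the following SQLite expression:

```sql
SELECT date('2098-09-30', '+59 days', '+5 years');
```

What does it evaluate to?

Applying '+59 days' to 2098-09-30: counting 59 days forward gives 2098-11-28.
Adding +5 years to 2098-11-28 gives 2103-11-28.

2103-11-28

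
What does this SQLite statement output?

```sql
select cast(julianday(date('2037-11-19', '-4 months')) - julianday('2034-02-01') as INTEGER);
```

Adding -4 months to 2037-11-19 gives 2037-07-19.
27 days remain in February 2034 after the 1st (28 − 1).
Full months from March 2034 through June 2037 contribute their day counts.
Then 19 days into July 2037.
Total: 27 + 31 + 30 + 31 + 30 + 31 + 31 + 30 + 31 + 30 + 31 + 31 + 28 + 31 + 30 + 31 + 30 + 31 + 31 + 30 + 31 + 30 + 31 + 31 + 29 + 31 + 30 + 31 + 30 + 31 + 31 + 30 + 31 + 30 + 31 + 31 + 28 + 31 + 30 + 31 + 30 + 19 = 1264.

1264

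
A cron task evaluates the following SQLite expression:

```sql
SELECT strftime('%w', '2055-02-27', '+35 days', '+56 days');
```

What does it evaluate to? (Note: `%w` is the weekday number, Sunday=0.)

First apply '+35 days', '+56 days': 2055-02-27 → 2055-05-29.
2055-05-29 is a Saturday; with Sunday=0 that is 6.

6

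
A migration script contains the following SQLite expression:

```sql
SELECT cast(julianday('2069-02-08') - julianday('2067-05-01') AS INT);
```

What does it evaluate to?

649

30 days remain in May 2067 after the 1st (31 − 1).
Full months from June 2067 through January 2069 contribute their day counts.
Then 8 days into February 2069.
Total: 30 + 30 + 31 + 31 + 30 + 31 + 30 + 31 + 31 + 29 + 31 + 30 + 31 + 30 + 31 + 31 + 30 + 31 + 30 + 31 + 31 + 8 = 649.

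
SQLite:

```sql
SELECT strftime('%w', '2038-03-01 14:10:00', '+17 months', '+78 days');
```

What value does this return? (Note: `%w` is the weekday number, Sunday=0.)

2

First apply '+17 months', '+78 days': 2038-03-01 14:10:00 → 2039-10-18 14:10:00.
2039-10-18 is a Tuesday; with Sunday=0 that is 2.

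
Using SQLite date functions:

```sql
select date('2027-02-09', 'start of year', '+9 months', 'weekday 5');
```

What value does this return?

`start of year` rewinds 2027-02-09 to 2027-01-01.
Adding +9 months to 2027-01-01 gives 2027-10-01.
`weekday 5` advances to the next Friday; 2027-10-01 is already a Friday, so it stays at 2027-10-01.

2027-10-01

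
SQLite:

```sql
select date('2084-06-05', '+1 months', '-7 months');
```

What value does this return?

Adding +1 month to 2084-06-05 gives 2084-07-05.
Adding -7 months to 2084-07-05 gives 2083-12-05.

2083-12-05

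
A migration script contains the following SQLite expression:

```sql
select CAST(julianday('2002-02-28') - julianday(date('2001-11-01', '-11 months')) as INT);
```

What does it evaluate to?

Adding -11 months to 2001-11-01 gives 2000-12-01.
30 days remain in December 2000 after the 1st (31 − 1).
Full months from January 2001 through January 2002 contribute their day counts.
Then 28 days into February 2002.
Total: 30 + 31 + 28 + 31 + 30 + 31 + 30 + 31 + 31 + 30 + 31 + 30 + 31 + 31 + 28 = 454.

454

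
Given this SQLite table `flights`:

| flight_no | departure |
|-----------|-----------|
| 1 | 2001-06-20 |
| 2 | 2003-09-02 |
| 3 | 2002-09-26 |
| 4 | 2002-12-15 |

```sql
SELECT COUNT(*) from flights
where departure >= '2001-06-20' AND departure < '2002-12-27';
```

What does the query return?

3

Rows in [2001-06-20, 2002-12-27): 2001-06-20, 2002-09-26, 2002-12-15 → 3 rows.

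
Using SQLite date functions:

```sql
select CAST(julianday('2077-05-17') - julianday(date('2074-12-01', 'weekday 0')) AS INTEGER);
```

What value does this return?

`weekday 0` advances to the next Sunday; 2074-12-01 is a Saturday, so it moves forward to 2074-12-02.
29 days remain in December 2074 after the 2nd (31 − 2).
Full months from January 2075 through April 2077 contribute their day counts.
Then 17 days into May 2077.
Total: 29 + 31 + 28 + 31 + 30 + 31 + 30 + 31 + 31 + 30 + 31 + 30 + 31 + 31 + 29 + 31 + 30 + 31 + 30 + 31 + 31 + 30 + 31 + 30 + 31 + 31 + 28 + 31 + 30 + 17 = 897.

897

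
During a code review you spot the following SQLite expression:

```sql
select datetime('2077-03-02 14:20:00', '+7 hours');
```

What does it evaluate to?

2077-03-02 21:20:00

+7 hours from 2077-03-02 14:20:00 is 2077-03-02 21:20:00.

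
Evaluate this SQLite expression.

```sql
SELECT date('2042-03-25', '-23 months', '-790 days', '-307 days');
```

2037-04-24

Adding -23 months to 2042-03-25 gives 2040-04-25.
Applying '-790 days' to 2040-04-25: counting 790 days back gives 2038-02-25.
Applying '-307 days' to 2038-02-25: counting 307 days back gives 2037-04-24.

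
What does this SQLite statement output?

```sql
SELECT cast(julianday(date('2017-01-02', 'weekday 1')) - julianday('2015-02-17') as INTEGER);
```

685

`weekday 1` advances to the next Monday; 2017-01-02 is already a Monday, so it stays at 2017-01-02.
11 days remain in February 2015 after the 17th (28 − 17).
Full months from March 2015 through December 2016 contribute their day counts.
Then 2 days into January 2017.
Total: 11 + 31 + 30 + 31 + 30 + 31 + 31 + 30 + 31 + 30 + 31 + 31 + 29 + 31 + 30 + 31 + 30 + 31 + 31 + 30 + 31 + 30 + 31 + 2 = 685.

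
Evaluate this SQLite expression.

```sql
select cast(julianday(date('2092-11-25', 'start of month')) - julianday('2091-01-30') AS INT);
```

`start of month` rewinds 2092-11-25 to 2092-11-01.
1 day remains in January 2091 after the 30th (31 − 30).
Full months from February 2091 through October 2092 contribute their day counts.
Then 1 day into November 2092.
Total: 1 + 28 + 31 + 30 + 31 + 30 + 31 + 31 + 30 + 31 + 30 + 31 + 31 + 29 + 31 + 30 + 31 + 30 + 31 + 31 + 30 + 31 + 1 = 641.

641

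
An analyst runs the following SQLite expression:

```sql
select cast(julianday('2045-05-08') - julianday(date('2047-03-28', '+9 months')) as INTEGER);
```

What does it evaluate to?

-964

Adding +9 months to 2047-03-28 gives 2047-12-28.
23 days remain in May 2045 after the 8th (31 − 8).
Full months from June 2045 through November 2047 contribute their day counts.
Then 28 days into December 2047.
Total: 23 + 30 + 31 + 31 + 30 + 31 + 30 + 31 + 31 + 28 + 31 + 30 + 31 + 30 + 31 + 31 + 30 + 31 + 30 + 31 + 31 + 28 + 31 + 30 + 31 + 30 + 31 + 31 + 30 + 31 + 30 + 28 = 964.
The subtraction is earlier − later, so the result is −964 → -964.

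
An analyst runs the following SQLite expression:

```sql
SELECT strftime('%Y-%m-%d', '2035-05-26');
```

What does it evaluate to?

2035-05-26

`%Y-%m-%d` extracts the ISO date: 2035-05-26.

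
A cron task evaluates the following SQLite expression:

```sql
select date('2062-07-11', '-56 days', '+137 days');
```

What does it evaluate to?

2062-09-30

Applying '-56 days' to 2062-07-11: counting 56 days back gives 2062-05-16.
Applying '+137 days' to 2062-05-16: counting 137 days forward gives 2062-09-30.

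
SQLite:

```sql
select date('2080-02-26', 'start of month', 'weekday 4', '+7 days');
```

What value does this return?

`start of month` rewinds 2080-02-26 to 2080-02-01.
`weekday 4` advances to the next Thursday; 2080-02-01 is already a Thursday, so it stays at 2080-02-01.
Advancing 7 more days within February lands on 2080-02-08.

2080-02-08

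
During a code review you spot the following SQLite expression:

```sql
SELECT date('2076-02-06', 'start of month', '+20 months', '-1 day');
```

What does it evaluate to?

2077-09-30

`start of month` rewinds 2076-02-06 to 2076-02-01.
Adding +20 months to 2076-02-01 gives 2077-10-01.
Going back 1 day from 2077-10-01 reaches 2077-09-30 (last day of September, 30 days).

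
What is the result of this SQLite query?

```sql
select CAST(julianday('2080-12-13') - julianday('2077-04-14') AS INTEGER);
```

16 days remain in April 2077 after the 14th (30 − 14).
Full months from May 2077 through November 2080 contribute their day counts.
Then 13 days into December 2080.
Total: 16 + 31 + 30 + 31 + 31 + 30 + 31 + 30 + 31 + 31 + 28 + 31 + 30 + 31 + 30 + 31 + 31 + 30 + 31 + 30 + 31 + 31 + 28 + 31 + 30 + 31 + 30 + 31 + 31 + 30 + 31 + 30 + 31 + 31 + 29 + 31 + 30 + 31 + 30 + 31 + 31 + 30 + 31 + 30 + 13 = 1339.

1339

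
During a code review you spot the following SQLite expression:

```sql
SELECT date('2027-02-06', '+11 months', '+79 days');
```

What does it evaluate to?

2028-03-25

Adding +11 months to 2027-02-06 gives 2028-01-06.
Applying '+79 days' to 2028-01-06: counting 79 days forward gives 2028-03-25.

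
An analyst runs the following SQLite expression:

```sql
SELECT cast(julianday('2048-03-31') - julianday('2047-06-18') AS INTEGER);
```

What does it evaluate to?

287

12 days remain in June 2047 after the 18th (30 − 18).
Full months from July 2047 through February 2048 contribute their day counts.
Then 31 days into March 2048.
Total: 12 + 31 + 31 + 30 + 31 + 30 + 31 + 31 + 29 + 31 = 287.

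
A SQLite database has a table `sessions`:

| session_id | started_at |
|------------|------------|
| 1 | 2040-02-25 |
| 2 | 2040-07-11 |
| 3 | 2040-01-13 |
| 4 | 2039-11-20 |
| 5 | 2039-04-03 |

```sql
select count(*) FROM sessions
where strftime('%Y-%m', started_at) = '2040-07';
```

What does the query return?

Rows with year-month 2040-07: 2040-07-11 → 1.

1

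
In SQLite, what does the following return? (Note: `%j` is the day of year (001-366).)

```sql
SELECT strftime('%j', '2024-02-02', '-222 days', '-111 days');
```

065

First apply '-222 days', '-111 days': 2024-02-02 → 2023-03-06.
Day-of-year for 2023-03-06: days since 2023-01-01 inclusive = 65, zero-padded to 065.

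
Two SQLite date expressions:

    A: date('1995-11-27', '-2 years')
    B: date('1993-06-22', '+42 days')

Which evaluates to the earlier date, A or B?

B

A = 1993-11-27.
B = 1993-08-03.
B is earlier.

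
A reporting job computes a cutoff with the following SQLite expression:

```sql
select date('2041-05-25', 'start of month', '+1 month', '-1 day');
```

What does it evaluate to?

`start of month` rewinds 2041-05-25 to 2041-05-01.
Adding +1 month to 2041-05-01 gives 2041-06-01.
Going back 1 day from 2041-06-01 reaches 2041-05-31 (last day of May, 31 days).

2041-05-31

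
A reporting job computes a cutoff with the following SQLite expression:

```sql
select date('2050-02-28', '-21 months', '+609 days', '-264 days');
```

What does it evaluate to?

2049-05-08

Adding -21 months to 2050-02-28 gives 2048-05-28.
Applying '+609 days' to 2048-05-28: counting 609 days forward gives 2050-01-27.
Applying '-264 days' to 2050-01-27: counting 264 days back gives 2049-05-08.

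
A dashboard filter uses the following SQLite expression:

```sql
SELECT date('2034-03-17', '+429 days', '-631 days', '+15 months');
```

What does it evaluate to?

2034-11-27

Applying '+429 days' to 2034-03-17: counting 429 days forward gives 2035-05-20.
Applying '-631 days' to 2035-05-20: counting 631 days back gives 2033-08-27.
Adding +15 months to 2033-08-27 gives 2034-11-27.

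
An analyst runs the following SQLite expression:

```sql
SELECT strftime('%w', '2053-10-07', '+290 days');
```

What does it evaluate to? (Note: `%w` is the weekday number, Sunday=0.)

First apply '+290 days': 2053-10-07 → 2054-07-24.
2054-07-24 is a Friday; with Sunday=0 that is 5.

5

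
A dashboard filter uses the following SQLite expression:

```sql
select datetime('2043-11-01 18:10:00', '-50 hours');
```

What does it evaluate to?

2043-10-30 16:10:00

-50 hours from 2043-11-01 18:10:00 is 2043-10-30 16:10:00 (crosses midnight).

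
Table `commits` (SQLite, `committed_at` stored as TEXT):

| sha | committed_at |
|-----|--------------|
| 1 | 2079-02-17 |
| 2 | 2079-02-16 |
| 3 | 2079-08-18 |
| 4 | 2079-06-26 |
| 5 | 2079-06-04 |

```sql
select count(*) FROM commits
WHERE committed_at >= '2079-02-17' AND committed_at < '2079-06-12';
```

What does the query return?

Rows in [2079-02-17, 2079-06-12): 2079-02-17, 2079-06-04 → 2 rows.

2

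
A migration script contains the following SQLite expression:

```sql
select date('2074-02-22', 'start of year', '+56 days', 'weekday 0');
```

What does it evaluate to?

`start of year` rewinds 2074-02-22 to 2074-01-01.
Applying '+56 days' to 2074-01-01: counting 56 days forward gives 2074-02-26.
`weekday 0` advances to the next Sunday; 2074-02-26 is a Monday, so it moves forward to 2074-03-04.

2074-03-04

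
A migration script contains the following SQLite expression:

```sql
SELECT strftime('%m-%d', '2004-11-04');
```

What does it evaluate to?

`%m-%d` extracts the month-day: 11-04.

11-04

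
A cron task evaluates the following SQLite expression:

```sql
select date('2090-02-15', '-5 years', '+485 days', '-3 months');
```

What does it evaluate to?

Adding -5 years to 2090-02-15 gives 2085-02-15.
Applying '+485 days' to 2085-02-15: counting 485 days forward gives 2086-06-15.
Adding -3 months to 2086-06-15 gives 2086-03-15.

2086-03-15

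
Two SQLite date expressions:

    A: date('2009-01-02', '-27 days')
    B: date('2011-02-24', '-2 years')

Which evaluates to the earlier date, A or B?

A

A = 2008-12-06.
B = 2009-02-24.
A is earlier.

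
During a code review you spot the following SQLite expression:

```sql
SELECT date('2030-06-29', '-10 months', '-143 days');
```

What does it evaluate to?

Adding -10 months to 2030-06-29 gives 2029-08-29.
Applying '-143 days' to 2029-08-29: counting 143 days back gives 2029-04-08.

2029-04-08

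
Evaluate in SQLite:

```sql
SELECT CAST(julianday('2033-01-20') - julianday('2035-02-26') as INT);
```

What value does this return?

11 days remain in January 2033 after the 20th (31 − 20).
Full months from February 2033 through January 2035 contribute their day counts.
Then 26 days into February 2035.
Total: 11 + 28 + 31 + 30 + 31 + 30 + 31 + 31 + 30 + 31 + 30 + 31 + 31 + 28 + 31 + 30 + 31 + 30 + 31 + 31 + 30 + 31 + 30 + 31 + 31 + 26 = 767.
The subtraction is earlier − later, so the result is −767 → -767.

-767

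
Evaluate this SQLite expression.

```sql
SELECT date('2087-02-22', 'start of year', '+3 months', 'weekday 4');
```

2087-04-03

`start of year` rewinds 2087-02-22 to 2087-01-01.
Adding +3 months to 2087-01-01 gives 2087-04-01.
`weekday 4` advances to the next Thursday; 2087-04-01 is a Tuesday, so it moves forward to 2087-04-03.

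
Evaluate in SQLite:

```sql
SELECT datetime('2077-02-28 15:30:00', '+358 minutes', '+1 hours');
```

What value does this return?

2077-02-28 22:28:00

358 minutes = 5h 58m; +358 minutes from 2077-02-28 15:30:00 is 2077-02-28 21:28:00.
+1 hours from 2077-02-28 21:28:00 is 2077-02-28 22:28:00.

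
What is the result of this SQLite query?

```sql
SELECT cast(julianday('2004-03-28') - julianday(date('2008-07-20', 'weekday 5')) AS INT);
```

-1580

`weekday 5` advances to the next Friday; 2008-07-20 is a Sunday, so it moves forward to 2008-07-25.
3 days remain in March 2004 after the 28th (31 − 28).
Full months from April 2004 through June 2008 contribute their day counts.
Then 25 days into July 2008.
Total: 3 + 30 + 31 + 30 + 31 + 31 + 30 + 31 + 30 + 31 + 31 + 28 + 31 + 30 + 31 + 30 + 31 + 31 + 30 + 31 + 30 + 31 + 31 + 28 + 31 + 30 + 31 + 30 + 31 + 31 + 30 + 31 + 30 + 31 + 31 + 28 + 31 + 30 + 31 + 30 + 31 + 31 + 30 + 31 + 30 + 31 + 31 + 29 + 31 + 30 + 31 + 30 + 25 = 1580.
The subtraction is earlier − later, so the result is −1580 → -1580.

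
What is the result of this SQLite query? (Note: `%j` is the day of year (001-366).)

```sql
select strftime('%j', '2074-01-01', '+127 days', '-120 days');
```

First apply '+127 days', '-120 days': 2074-01-01 → 2074-01-08.
Day-of-year for 2074-01-08: days since 2074-01-01 inclusive = 8, zero-padded to 008.

008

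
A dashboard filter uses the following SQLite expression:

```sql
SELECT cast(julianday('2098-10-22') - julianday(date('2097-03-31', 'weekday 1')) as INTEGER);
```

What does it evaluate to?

569

`weekday 1` advances to the next Monday; 2097-03-31 is a Sunday, so it moves forward to 2097-04-01.
29 days remain in April 2097 after the 1st (30 − 1).
Full months from May 2097 through September 2098 contribute their day counts.
Then 22 days into October 2098.
Total: 29 + 31 + 30 + 31 + 31 + 30 + 31 + 30 + 31 + 31 + 28 + 31 + 30 + 31 + 30 + 31 + 31 + 30 + 22 = 569.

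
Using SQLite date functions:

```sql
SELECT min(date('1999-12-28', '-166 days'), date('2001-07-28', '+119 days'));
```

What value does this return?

1999-07-15

date('1999-12-28', '-166 days') → 1999-07-15.
date('2001-07-28', '+119 days') → 2001-11-24.
Earlier of the two is 1999-07-15.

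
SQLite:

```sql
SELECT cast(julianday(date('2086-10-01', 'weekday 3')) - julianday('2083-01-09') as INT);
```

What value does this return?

`weekday 3` advances to the next Wednesday; 2086-10-01 is a Tuesday, so it moves forward to 2086-10-02.
22 days remain in January 2083 after the 9th (31 − 9).
Full months from February 2083 through September 2086 contribute their day counts.
Then 2 days into October 2086.
Total: 22 + 28 + 31 + 30 + 31 + 30 + 31 + 31 + 30 + 31 + 30 + 31 + 31 + 29 + 31 + 30 + 31 + 30 + 31 + 31 + 30 + 31 + 30 + 31 + 31 + 28 + 31 + 30 + 31 + 30 + 31 + 31 + 30 + 31 + 30 + 31 + 31 + 28 + 31 + 30 + 31 + 30 + 31 + 31 + 30 + 2 = 1362.

1362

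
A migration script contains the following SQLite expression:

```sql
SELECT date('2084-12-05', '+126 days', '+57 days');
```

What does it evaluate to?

2085-06-06

Applying '+126 days' to 2084-12-05: counting 126 days forward gives 2085-04-10.
Applying '+57 days' to 2085-04-10: counting 57 days forward gives 2085-06-06.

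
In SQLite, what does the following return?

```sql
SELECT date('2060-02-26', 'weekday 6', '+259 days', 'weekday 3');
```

2060-11-17

`weekday 6` advances to the next Saturday; 2060-02-26 is a Thursday, so it moves forward to 2060-02-28.
Applying '+259 days' to 2060-02-28: counting 259 days forward gives 2060-11-13.
`weekday 3` advances to the next Wednesday; 2060-11-13 is a Saturday, so it moves forward to 2060-11-17.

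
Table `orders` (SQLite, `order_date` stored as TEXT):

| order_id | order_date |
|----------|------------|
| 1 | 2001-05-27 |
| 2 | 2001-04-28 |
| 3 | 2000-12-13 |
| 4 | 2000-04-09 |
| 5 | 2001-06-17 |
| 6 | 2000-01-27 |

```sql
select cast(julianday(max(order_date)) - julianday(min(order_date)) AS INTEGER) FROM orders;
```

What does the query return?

MIN = 2000-01-27, MAX = 2001-06-17.
4 days remain in January 2000 after the 27th (31 − 27).
Full months from February 2000 through May 2001 contribute their day counts.
Then 17 days into June 2001.
Total: 4 + 29 + 31 + 30 + 31 + 30 + 31 + 31 + 30 + 31 + 30 + 31 + 31 + 28 + 31 + 30 + 31 + 17 = 507.

507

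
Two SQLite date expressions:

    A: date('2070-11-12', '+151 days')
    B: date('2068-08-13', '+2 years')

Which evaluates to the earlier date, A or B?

B

A = 2071-04-12.
B = 2070-08-13.
B is earlier.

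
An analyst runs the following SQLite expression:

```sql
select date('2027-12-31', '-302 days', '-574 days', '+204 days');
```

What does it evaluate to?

Applying '-302 days' to 2027-12-31: counting 302 days back gives 2027-03-04.
Applying '-574 days' to 2027-03-04: counting 574 days back gives 2025-08-07.
Applying '+204 days' to 2025-08-07: counting 204 days forward gives 2026-02-27.

2026-02-27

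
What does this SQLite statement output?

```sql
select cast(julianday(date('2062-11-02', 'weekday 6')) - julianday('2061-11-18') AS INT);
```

`weekday 6` advances to the next Saturday; 2062-11-02 is a Thursday, so it moves forward to 2062-11-04.
12 days remain in November 2061 after the 18th (30 − 18).
Full months from December 2061 through October 2062 contribute their day counts.
Then 4 days into November 2062.
Total: 12 + 31 + 31 + 28 + 31 + 30 + 31 + 30 + 31 + 31 + 30 + 31 + 4 = 351.

351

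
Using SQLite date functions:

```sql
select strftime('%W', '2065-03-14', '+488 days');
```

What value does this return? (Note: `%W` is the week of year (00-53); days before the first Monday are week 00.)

28

First apply '+488 days': 2065-03-14 → 2066-07-15.
2066-07-15 is a Thursday. SQLite's %W counts Mondays since the year started; the result is 28.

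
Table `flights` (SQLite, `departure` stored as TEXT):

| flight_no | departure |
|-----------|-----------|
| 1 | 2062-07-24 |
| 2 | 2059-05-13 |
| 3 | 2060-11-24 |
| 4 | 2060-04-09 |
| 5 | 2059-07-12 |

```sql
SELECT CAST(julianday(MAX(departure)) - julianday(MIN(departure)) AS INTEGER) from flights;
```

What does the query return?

1168

MIN = 2059-05-13, MAX = 2062-07-24.
18 days remain in May 2059 after the 13th (31 − 13).
Full months from June 2059 through June 2062 contribute their day counts.
Then 24 days into July 2062.
Total: 18 + 30 + 31 + 31 + 30 + 31 + 30 + 31 + 31 + 29 + 31 + 30 + 31 + 30 + 31 + 31 + 30 + 31 + 30 + 31 + 31 + 28 + 31 + 30 + 31 + 30 + 31 + 31 + 30 + 31 + 30 + 31 + 31 + 28 + 31 + 30 + 31 + 30 + 24 = 1168.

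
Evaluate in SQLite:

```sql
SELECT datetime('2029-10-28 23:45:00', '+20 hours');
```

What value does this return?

+20 hours from 2029-10-28 23:45:00 is 2029-10-29 19:45:00 (crosses midnight).

2029-10-29 19:45:00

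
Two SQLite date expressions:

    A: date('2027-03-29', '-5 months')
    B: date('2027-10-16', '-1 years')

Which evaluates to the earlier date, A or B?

A = 2026-10-29.
B = 2026-10-16.
B is earlier.

B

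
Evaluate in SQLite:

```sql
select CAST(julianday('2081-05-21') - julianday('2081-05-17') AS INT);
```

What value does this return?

4

Both dates are in May 2081: 21 − 17 = 4.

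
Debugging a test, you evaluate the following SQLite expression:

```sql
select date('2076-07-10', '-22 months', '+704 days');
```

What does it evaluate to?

Adding -22 months to 2076-07-10 gives 2074-09-10.
Applying '+704 days' to 2074-09-10: counting 704 days forward gives 2076-08-14.

2076-08-14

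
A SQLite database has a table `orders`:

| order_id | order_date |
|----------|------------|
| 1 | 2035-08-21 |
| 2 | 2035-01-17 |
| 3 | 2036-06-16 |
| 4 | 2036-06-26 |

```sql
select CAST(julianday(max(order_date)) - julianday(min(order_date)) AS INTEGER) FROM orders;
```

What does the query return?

MIN = 2035-01-17, MAX = 2036-06-26.
14 days remain in January 2035 after the 17th (31 − 17).
Full months from February 2035 through May 2036 contribute their day counts.
Then 26 days into June 2036.
Total: 14 + 28 + 31 + 30 + 31 + 30 + 31 + 31 + 30 + 31 + 30 + 31 + 31 + 29 + 31 + 30 + 31 + 26 = 526.

526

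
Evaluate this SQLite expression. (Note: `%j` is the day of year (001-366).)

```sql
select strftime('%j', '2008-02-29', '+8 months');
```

First apply '+8 months': 2008-02-29 → 2008-10-29.
Day-of-year for 2008-10-29: days since 2008-01-01 inclusive = 303, zero-padded to 303.

303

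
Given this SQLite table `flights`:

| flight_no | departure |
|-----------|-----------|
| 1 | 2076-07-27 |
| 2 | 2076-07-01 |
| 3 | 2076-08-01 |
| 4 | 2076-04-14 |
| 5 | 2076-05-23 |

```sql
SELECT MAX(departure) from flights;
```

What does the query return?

2076-08-01

MAX over {2076-04-14, 2076-05-23, 2076-07-01, 2076-07-27, 2076-08-01}.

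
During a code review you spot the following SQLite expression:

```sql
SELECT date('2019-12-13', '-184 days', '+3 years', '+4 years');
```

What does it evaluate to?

2026-06-12

Applying '-184 days' to 2019-12-13: counting 184 days back gives 2019-06-12.
Adding +3 years to 2019-06-12 gives 2022-06-12.
Adding +4 years to 2022-06-12 gives 2026-06-12.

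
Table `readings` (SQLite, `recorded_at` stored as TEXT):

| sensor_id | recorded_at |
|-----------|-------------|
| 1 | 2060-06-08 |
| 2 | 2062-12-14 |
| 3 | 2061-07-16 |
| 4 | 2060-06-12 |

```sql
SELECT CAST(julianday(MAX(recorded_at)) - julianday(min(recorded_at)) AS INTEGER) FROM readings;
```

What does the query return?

MIN = 2060-06-08, MAX = 2062-12-14.
22 days remain in June 2060 after the 8th (30 − 8).
Full months from July 2060 through November 2062 contribute their day counts.
Then 14 days into December 2062.
Total: 22 + 31 + 31 + 30 + 31 + 30 + 31 + 31 + 28 + 31 + 30 + 31 + 30 + 31 + 31 + 30 + 31 + 30 + 31 + 31 + 28 + 31 + 30 + 31 + 30 + 31 + 31 + 30 + 31 + 30 + 14 = 919.

919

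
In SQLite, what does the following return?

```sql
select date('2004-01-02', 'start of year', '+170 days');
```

`start of year` rewinds 2004-01-02 to 2004-01-01.
Applying '+170 days' to 2004-01-01: counting 170 days forward gives 2004-06-19.

2004-06-19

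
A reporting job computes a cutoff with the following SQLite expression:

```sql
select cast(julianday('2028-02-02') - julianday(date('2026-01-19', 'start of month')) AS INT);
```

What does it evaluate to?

`start of month` rewinds 2026-01-19 to 2026-01-01.
30 days remain in January 2026 after the 1st (31 − 1).
Full months from February 2026 through January 2028 contribute their day counts.
Then 2 days into February 2028.
Total: 30 + 28 + 31 + 30 + 31 + 30 + 31 + 31 + 30 + 31 + 30 + 31 + 31 + 28 + 31 + 30 + 31 + 30 + 31 + 31 + 30 + 31 + 30 + 31 + 31 + 2 = 762.

762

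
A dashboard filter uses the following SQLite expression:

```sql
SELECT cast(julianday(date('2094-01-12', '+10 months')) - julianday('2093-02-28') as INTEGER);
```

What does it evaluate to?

Adding +10 months to 2094-01-12 gives 2094-11-12.
0 days remain in February 2093 after the 28th (28 − 28).
Full months from March 2093 through October 2094 contribute their day counts.
Then 12 days into November 2094.
Total: 0 + 31 + 30 + 31 + 30 + 31 + 31 + 30 + 31 + 30 + 31 + 31 + 28 + 31 + 30 + 31 + 30 + 31 + 31 + 30 + 31 + 12 = 622.

622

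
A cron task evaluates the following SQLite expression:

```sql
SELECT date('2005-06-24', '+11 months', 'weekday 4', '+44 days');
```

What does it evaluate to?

2006-07-08

Adding +11 months to 2005-06-24 gives 2006-05-24.
`weekday 4` advances to the next Thursday; 2006-05-24 is a Wednesday, so it moves forward to 2006-05-25.
Applying '+44 days' to 2006-05-25: counting 44 days forward gives 2006-07-08.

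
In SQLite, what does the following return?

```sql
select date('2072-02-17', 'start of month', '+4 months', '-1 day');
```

`start of month` rewinds 2072-02-17 to 2072-02-01.
Adding +4 months to 2072-02-01 gives 2072-06-01.
Going back 1 day from 2072-06-01 reaches 2072-05-31 (last day of May, 31 days).

2072-05-31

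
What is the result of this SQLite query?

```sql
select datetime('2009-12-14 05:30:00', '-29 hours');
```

-29 hours from 2009-12-14 05:30:00 is 2009-12-13 00:30:00 (crosses midnight).

2009-12-13 00:30:00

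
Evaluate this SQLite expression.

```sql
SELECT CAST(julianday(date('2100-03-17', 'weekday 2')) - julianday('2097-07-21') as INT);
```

975

`weekday 2` advances to the next Tuesday; 2100-03-17 is a Wednesday, so it moves forward to 2100-03-23.
10 days remain in July 2097 after the 21st (31 − 21).
Full months from August 2097 through February 2100 contribute their day counts.
Then 23 days into March 2100.
Total: 10 + 31 + 30 + 31 + 30 + 31 + 31 + 28 + 31 + 30 + 31 + 30 + 31 + 31 + 30 + 31 + 30 + 31 + 31 + 28 + 31 + 30 + 31 + 30 + 31 + 31 + 30 + 31 + 30 + 31 + 31 + 28 + 23 = 975.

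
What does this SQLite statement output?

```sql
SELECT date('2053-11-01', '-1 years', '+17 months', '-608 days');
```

2052-08-01

Adding -1 year to 2053-11-01 gives 2052-11-01.
Adding +17 months to 2052-11-01 gives 2054-04-01.
Applying '-608 days' to 2054-04-01: counting 608 days back gives 2052-08-01.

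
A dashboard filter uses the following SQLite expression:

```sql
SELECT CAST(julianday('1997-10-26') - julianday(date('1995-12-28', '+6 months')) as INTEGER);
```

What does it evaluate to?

485

Adding +6 months to 1995-12-28 gives 1996-06-28.
2 days remain in June 1996 after the 28th (30 − 28).
Full months from July 1996 through September 1997 contribute their day counts.
Then 26 days into October 1997.
Total: 2 + 31 + 31 + 30 + 31 + 30 + 31 + 31 + 28 + 31 + 30 + 31 + 30 + 31 + 31 + 30 + 26 = 485.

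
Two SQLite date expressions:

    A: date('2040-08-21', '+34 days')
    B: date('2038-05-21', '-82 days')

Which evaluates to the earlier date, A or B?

B

A = 2040-09-24.
B = 2038-02-28.
B is earlier.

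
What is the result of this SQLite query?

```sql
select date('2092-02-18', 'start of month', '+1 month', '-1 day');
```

2092-02-29

`start of month` rewinds 2092-02-18 to 2092-02-01.
Adding +1 month to 2092-02-01 gives 2092-03-01.
Going back 1 day from 2092-03-01 reaches 2092-02-29 (last day of February, 29 days).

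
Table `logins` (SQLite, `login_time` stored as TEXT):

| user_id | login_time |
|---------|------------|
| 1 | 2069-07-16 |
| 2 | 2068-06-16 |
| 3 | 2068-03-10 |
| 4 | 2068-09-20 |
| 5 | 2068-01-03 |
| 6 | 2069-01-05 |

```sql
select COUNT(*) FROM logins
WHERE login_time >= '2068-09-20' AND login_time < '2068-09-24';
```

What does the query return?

1

Rows in [2068-09-20, 2068-09-24): 2068-09-20 → 1 row.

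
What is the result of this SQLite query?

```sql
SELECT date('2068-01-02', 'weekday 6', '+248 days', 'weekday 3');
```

`weekday 6` advances to the next Saturday; 2068-01-02 is a Monday, so it moves forward to 2068-01-07.
Applying '+248 days' to 2068-01-07: counting 248 days forward gives 2068-09-11.
`weekday 3` advances to the next Wednesday; 2068-09-11 is a Tuesday, so it moves forward to 2068-09-12.

2068-09-12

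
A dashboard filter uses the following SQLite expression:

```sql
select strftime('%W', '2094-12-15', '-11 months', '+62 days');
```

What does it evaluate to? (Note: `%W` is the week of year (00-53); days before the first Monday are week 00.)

11

First apply '-11 months', '+62 days': 2094-12-15 → 2094-03-18.
2094-03-18 is a Thursday. SQLite's %W counts Mondays since the year started; the result is 11.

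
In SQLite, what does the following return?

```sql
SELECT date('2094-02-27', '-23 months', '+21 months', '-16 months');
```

Adding -23 months to 2094-02-27 gives 2092-03-27.
Adding +21 months to 2092-03-27 gives 2093-12-27.
Adding -16 months to 2093-12-27 gives 2092-08-27.

2092-08-27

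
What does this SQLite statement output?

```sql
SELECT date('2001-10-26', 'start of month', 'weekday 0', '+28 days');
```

2001-11-04

`start of month` rewinds 2001-10-26 to 2001-10-01.
`weekday 0` advances to the next Sunday; 2001-10-01 is a Monday, so it moves forward to 2001-10-07.
October 2001 has 31 days; 24 remain after the 7th, so 25 days reach 2001-11-01.
Advancing 3 more days within November lands on 2001-11-04.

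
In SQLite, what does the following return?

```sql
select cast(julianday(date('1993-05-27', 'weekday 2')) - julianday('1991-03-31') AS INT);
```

793

`weekday 2` advances to the next Tuesday; 1993-05-27 is a Thursday, so it moves forward to 1993-06-01.
0 days remain in March 1991 after the 31st (31 − 31).
Full months from April 1991 through May 1993 contribute their day counts.
Then 1 day into June 1993.
Total: 0 + 30 + 31 + 30 + 31 + 31 + 30 + 31 + 30 + 31 + 31 + 29 + 31 + 30 + 31 + 30 + 31 + 31 + 30 + 31 + 30 + 31 + 31 + 28 + 31 + 30 + 31 + 1 = 793.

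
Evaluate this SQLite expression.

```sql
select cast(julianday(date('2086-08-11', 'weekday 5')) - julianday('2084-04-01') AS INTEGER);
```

`weekday 5` advances to the next Friday; 2086-08-11 is a Sunday, so it moves forward to 2086-08-16.
29 days remain in April 2084 after the 1st (30 − 1).
Full months from May 2084 through July 2086 contribute their day counts.
Then 16 days into August 2086.
Total: 29 + 31 + 30 + 31 + 31 + 30 + 31 + 30 + 31 + 31 + 28 + 31 + 30 + 31 + 30 + 31 + 31 + 30 + 31 + 30 + 31 + 31 + 28 + 31 + 30 + 31 + 30 + 31 + 16 = 867.

867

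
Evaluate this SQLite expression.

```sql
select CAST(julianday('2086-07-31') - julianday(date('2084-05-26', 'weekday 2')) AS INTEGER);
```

`weekday 2` advances to the next Tuesday; 2084-05-26 is a Friday, so it moves forward to 2084-05-30.
1 day remains in May 2084 after the 30th (31 − 30).
Full months from June 2084 through June 2086 contribute their day counts.
Then 31 days into July 2086.
Total: 1 + 30 + 31 + 31 + 30 + 31 + 30 + 31 + 31 + 28 + 31 + 30 + 31 + 30 + 31 + 31 + 30 + 31 + 30 + 31 + 31 + 28 + 31 + 30 + 31 + 30 + 31 = 792.

792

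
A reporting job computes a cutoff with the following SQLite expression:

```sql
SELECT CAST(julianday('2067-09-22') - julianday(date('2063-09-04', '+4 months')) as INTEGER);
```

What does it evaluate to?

Adding +4 months to 2063-09-04 gives 2064-01-04.
27 days remain in January 2064 after the 4th (31 − 4).
Full months from February 2064 through August 2067 contribute their day counts.
Then 22 days into September 2067.
Total: 27 + 29 + 31 + 30 + 31 + 30 + 31 + 31 + 30 + 31 + 30 + 31 + 31 + 28 + 31 + 30 + 31 + 30 + 31 + 31 + 30 + 31 + 30 + 31 + 31 + 28 + 31 + 30 + 31 + 30 + 31 + 31 + 30 + 31 + 30 + 31 + 31 + 28 + 31 + 30 + 31 + 30 + 31 + 31 + 22 = 1357.

1357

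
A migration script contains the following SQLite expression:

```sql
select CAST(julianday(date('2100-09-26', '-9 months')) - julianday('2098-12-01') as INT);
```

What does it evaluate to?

Adding -9 months to 2100-09-26 gives 2099-12-26.
30 days remain in December 2098 after the 1st (31 − 1).
Full months from January 2099 through November 2099 contribute their day counts.
Then 26 days into December 2099.
Total: 30 + 31 + 28 + 31 + 30 + 31 + 30 + 31 + 31 + 30 + 31 + 30 + 26 = 390.

390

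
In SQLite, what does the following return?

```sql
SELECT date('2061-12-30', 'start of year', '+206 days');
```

2061-07-26

`start of year` rewinds 2061-12-30 to 2061-01-01.
Applying '+206 days' to 2061-01-01: counting 206 days forward gives 2061-07-26.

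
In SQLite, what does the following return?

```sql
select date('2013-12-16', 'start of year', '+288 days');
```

`start of year` rewinds 2013-12-16 to 2013-01-01.
Applying '+288 days' to 2013-01-01: counting 288 days forward gives 2013-10-16.

2013-10-16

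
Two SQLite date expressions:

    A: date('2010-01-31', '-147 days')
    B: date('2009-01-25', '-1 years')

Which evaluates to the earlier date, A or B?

A = 2009-09-06.
B = 2008-01-25.
B is earlier.

B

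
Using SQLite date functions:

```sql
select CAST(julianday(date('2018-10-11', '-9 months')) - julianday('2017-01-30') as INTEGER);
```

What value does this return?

346

Adding -9 months to 2018-10-11 gives 2018-01-11.
1 day remains in January 2017 after the 30th (31 − 30).
Full months from February 2017 through December 2017 contribute their day counts.
Then 11 days into January 2018.
Total: 1 + 28 + 31 + 30 + 31 + 30 + 31 + 31 + 30 + 31 + 30 + 31 + 11 = 346.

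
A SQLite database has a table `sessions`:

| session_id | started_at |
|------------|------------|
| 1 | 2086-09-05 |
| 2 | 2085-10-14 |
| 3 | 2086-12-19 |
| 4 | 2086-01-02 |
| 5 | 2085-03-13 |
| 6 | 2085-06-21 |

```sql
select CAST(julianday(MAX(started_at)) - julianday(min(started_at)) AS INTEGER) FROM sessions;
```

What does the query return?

MIN = 2085-03-13, MAX = 2086-12-19.
18 days remain in March 2085 after the 13th (31 − 13).
Full months from April 2085 through November 2086 contribute their day counts.
Then 19 days into December 2086.
Total: 18 + 30 + 31 + 30 + 31 + 31 + 30 + 31 + 30 + 31 + 31 + 28 + 31 + 30 + 31 + 30 + 31 + 31 + 30 + 31 + 30 + 19 = 646.

646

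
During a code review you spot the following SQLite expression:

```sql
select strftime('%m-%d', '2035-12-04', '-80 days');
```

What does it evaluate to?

First apply '-80 days': 2035-12-04 → 2035-09-15.
`%m-%d` extracts the month-day: 09-15.

09-15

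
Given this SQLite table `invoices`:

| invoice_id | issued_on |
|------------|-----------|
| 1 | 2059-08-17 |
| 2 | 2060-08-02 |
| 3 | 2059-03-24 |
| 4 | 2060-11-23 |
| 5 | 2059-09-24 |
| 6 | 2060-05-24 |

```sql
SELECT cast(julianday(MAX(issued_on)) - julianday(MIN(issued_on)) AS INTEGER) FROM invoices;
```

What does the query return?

610

MIN = 2059-03-24, MAX = 2060-11-23.
7 days remain in March 2059 after the 24th (31 − 24).
Full months from April 2059 through October 2060 contribute their day counts.
Then 23 days into November 2060.
Total: 7 + 30 + 31 + 30 + 31 + 31 + 30 + 31 + 30 + 31 + 31 + 29 + 31 + 30 + 31 + 30 + 31 + 31 + 30 + 31 + 23 = 610.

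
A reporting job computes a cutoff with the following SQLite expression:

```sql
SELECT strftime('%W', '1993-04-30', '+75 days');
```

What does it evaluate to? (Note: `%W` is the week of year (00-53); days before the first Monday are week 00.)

28

First apply '+75 days': 1993-04-30 → 1993-07-14.
1993-07-14 is a Wednesday. SQLite's %W counts Mondays since the year started; the result is 28.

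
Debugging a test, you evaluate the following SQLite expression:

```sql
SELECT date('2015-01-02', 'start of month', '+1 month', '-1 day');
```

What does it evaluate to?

`start of month` rewinds 2015-01-02 to 2015-01-01.
Adding +1 month to 2015-01-01 gives 2015-02-01.
Going back 1 day from 2015-02-01 reaches 2015-01-31 (last day of January, 31 days).

2015-01-31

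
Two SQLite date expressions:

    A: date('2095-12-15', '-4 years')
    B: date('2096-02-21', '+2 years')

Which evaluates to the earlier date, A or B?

A = 2091-12-15.
B = 2098-02-21.
A is earlier.

A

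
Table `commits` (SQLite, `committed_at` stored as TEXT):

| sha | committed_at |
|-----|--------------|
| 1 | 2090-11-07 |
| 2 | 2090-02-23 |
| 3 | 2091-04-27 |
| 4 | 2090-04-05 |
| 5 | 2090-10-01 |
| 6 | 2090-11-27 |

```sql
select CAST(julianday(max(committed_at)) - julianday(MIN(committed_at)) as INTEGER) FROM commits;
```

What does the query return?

MIN = 2090-02-23, MAX = 2091-04-27.
5 days remain in February 2090 after the 23rd (28 − 23).
Full months from March 2090 through March 2091 contribute their day counts.
Then 27 days into April 2091.
Total: 5 + 31 + 30 + 31 + 30 + 31 + 31 + 30 + 31 + 30 + 31 + 31 + 28 + 31 + 27 = 428.

428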